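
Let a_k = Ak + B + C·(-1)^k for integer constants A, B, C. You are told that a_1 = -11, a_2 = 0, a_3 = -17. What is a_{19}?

-65

Write the equations: A + B - C = -11; 2A + B + C = 0; 3A + B - C = -17.
Subtracting the first from the second: A + 2C = 11.
Subtracting the second from the third: A - 2C = -17.
Solving: C = 7, A = -3, then B = -1.
Hence a_{19} = -3·19 + (-1) + 7·(-1) = -65.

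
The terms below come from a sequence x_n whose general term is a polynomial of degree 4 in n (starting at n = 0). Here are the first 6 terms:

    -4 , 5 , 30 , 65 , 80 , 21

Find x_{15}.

-33679

1st diffs: 9, 25, 35, 15, -59.
2nd diffs: 16, 10, -20, -74.
3rd diffs: -6, -30, -54.
4th diffs: -24, -24 (constant).
Newton forward-difference form: x_n = -4 + 9·C(n,1) + 16·C(n,2) + (-6)·C(n,3) + (-24)·C(n,4).
At n = 15: n = 15, so x_{15} = -4 + 135 + 1680 - 2730 - 32760 = -33679.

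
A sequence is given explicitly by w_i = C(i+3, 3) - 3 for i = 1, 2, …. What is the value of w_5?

C(8, 3) = 56, so w_5 = 53.

53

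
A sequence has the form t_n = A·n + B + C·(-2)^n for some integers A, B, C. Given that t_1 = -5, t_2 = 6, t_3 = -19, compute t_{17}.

At n = 1, 2, 3: A + B - 2C = -5; 2A + B + 4C = 6; 3A + B - 8C = -19.
Subtracting the first from the second: A + 6C = 11.
Subtracting the second from the third: A - 12C = -25.
Solving: C = 2, A = -1, then B = 0.
Hence t_{17} = -1·17 + 0 + 2·(-131072) = -262161.

-262161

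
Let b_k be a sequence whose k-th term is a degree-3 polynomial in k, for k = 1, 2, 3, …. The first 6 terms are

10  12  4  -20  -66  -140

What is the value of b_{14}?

1st diffs: 2, -8, -24, -46, -74.
2nd diffs: -10, -16, -22, -28.
3rd diffs: -6, -6, -6 (constant).
Newton forward-difference form: b_k = 10 + 2·C(k-1,1) + (-10)·C(k-1,2) + (-6)·C(k-1,3).
At k = 14: k-1 = 13, so b_{14} = 10 + 26 - 780 - 1716 = -2460.

-2460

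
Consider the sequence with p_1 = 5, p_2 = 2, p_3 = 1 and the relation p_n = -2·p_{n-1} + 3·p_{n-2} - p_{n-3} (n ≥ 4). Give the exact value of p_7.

p_4 = -1;  p_5 = 3;  p_6 = -10;  p_7 = 30.

30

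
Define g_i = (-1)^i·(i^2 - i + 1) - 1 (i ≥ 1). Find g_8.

(-1)^8 = 1; i^2 - i + 1 at i=8 is 57; so g_8 = 56.

56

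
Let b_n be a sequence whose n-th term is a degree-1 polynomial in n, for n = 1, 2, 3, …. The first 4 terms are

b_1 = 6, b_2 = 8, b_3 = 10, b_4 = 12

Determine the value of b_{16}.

36

1st diffs: 2, 2, 2 (constant).
So b_n = 2n + 4.
Evaluating at n = 16 gives b_{16} = 36.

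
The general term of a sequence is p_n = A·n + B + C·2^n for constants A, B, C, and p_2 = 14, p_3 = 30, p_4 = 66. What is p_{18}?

1310650

Write the equations: 2A + B + 4C = 14; 3A + B + 8C = 30; 4A + B + 16C = 66.
Subtracting the first from the second: A + 4C = 16.
Subtracting the second from the third: A + 8C = 36.
Solving: C = 5, A = -4, then B = 2.
Hence p_{18} = -4·18 + 2 + 5·262144 = 1310650.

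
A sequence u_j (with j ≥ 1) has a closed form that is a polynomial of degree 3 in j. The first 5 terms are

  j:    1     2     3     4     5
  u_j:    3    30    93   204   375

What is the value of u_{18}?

13518

1st diffs: 27, 63, 111, 171.
2nd diffs: 36, 48, 60.
3rd diffs: 12, 12 (constant).
So u_j = 2j^3 + 6j^2 - 5j.
Evaluating at j = 18 gives u_{18} = 13518.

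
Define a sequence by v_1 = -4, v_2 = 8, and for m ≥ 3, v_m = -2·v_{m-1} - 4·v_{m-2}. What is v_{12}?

0

Iterate the recurrence:
v_3 = 0, v_4 = -32, v_5 = 64, v_6 = 0, v_7 = -256, v_8 = 512, v_9 = 0, v_{10} = -2048, v_{11} = 4096, v_{12} = 0.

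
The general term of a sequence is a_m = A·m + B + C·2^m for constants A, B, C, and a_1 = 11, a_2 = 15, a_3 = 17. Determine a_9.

-451

At m = 1, 2, 3: A + B + 2C = 11; 2A + B + 4C = 15; 3A + B + 8C = 17.
Subtracting the first from the second: A + 2C = 4.
Subtracting the second from the third: A + 4C = 2.
Solving: C = -1, A = 6, then B = 7.
Hence a_9 = 6·9 + 7 + (-1)·512 = -451.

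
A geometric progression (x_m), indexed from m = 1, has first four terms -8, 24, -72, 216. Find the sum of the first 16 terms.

Common ratio r = -3.
x_m = (-8)·(-3)^(m-1).
S = (-8)·((-3)^16 - 1)/(-3 - 1) = (-8)·(43046721 - 1)/(-4) = 86093440.

86093440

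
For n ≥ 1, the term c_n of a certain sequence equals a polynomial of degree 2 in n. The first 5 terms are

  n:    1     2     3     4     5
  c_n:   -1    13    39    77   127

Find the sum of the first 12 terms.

3552

1st diffs: 14, 26, 38, 50.
2nd diffs: 12, 12, 12 (constant).
Newton forward-difference form: c_n = -1 + 14·C(n-1,1) + 12·C(n-1,2).
Continuing: …, 189, 263, 349, 447, …, c_{12} = 813.
Summing n = 1..12 (12 terms) gives 3552.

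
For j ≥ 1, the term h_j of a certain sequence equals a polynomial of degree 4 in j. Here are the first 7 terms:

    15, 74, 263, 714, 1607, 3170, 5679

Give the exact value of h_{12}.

45434

1st diffs: 59, 189, 451, 893, 1563, 2509.
2nd diffs: 130, 262, 442, 670, 946.
3rd diffs: 132, 180, 228, 276.
4th diffs: 48, 48, 48 (constant).
So h_j = 2j^4 + 2j^3 + 3j^2 + 6j + 2.
Evaluating at j = 12 gives h_{12} = 45434.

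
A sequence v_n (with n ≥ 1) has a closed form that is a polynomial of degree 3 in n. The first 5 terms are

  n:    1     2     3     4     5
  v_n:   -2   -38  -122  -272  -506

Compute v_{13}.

1st diffs: -36, -84, -150, -234.
2nd diffs: -48, -66, -84.
3rd diffs: -18, -18 (constant).
Newton forward-difference form: v_n = -2 + (-36)·C(n-1,1) + (-48)·C(n-1,2) + (-18)·C(n-1,3).
At n = 13: n-1 = 12, so v_{13} = -2 - 432 - 3168 - 3960 = -7562.

-7562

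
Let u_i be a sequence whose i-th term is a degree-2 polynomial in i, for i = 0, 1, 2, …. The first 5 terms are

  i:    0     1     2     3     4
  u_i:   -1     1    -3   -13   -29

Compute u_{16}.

-689

1st diffs: 2, -4, -10, -16.
2nd diffs: -6, -6, -6 (constant).
So u_i = -3i^2 + 5i - 1.
Evaluating at i = 16 gives u_{16} = -689.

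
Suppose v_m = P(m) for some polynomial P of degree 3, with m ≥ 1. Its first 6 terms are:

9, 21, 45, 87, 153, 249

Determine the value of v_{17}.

1st diffs: 12, 24, 42, 66, 96.
2nd diffs: 12, 18, 24, 30.
3rd diffs: 6, 6, 6 (constant).
Newton forward-difference form: v_m = 9 + 12·C(m-1,1) + 12·C(m-1,2) + 6·C(m-1,3).
At m = 17: m-1 = 16, so v_{17} = 9 + 192 + 1440 + 3360 = 5001.

5001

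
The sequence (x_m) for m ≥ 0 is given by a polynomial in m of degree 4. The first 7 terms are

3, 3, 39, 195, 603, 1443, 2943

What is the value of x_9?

1st diffs: 0, 36, 156, 408, 840, 1500.
2nd diffs: 36, 120, 252, 432, 660.
3rd diffs: 84, 132, 180, 228.
4th diffs: 48, 48, 48 (constant).
So x_m = 2m^4 + 2m^3 - 2m^2 - 2m + 3.
Evaluating at m = 9 gives x_9 = 14403.

14403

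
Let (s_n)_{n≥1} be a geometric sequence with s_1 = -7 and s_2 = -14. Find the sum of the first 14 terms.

Common ratio r = 2.
s_n = (-7)·2^(n-1).
S = (-7)·(2^14 - 1)/(2 - 1) = (-7)·(16384 - 1)/(1) = -114681.

-114681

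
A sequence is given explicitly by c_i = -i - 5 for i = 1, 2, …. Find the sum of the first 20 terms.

Over i = 1..20: Σi = 210.
Total = (-1)·210 + (-5)·20 = -310.

-310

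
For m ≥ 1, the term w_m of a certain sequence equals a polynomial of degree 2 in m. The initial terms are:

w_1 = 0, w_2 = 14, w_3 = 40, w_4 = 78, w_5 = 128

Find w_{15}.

1288

1st diffs: 14, 26, 38, 50.
2nd diffs: 12, 12, 12 (constant).
So w_m = 6m^2 - 4m - 2.
Evaluating at m = 15 gives w_{15} = 1288.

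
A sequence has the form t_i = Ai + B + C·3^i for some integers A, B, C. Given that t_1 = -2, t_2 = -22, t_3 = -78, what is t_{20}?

The three given values yield: A + B + 3C = -2; 2A + B + 9C = -22; 3A + B + 27C = -78.
Subtracting the first from the second: A + 6C = -20.
Subtracting the second from the third: A + 18C = -56.
Solving: C = -3, A = -2, then B = 9.
Hence t_{20} = -2·20 + 9 + (-3)·3486784401 = -10460353234.

-10460353234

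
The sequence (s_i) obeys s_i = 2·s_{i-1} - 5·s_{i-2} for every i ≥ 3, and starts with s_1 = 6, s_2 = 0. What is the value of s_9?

s_3 = -30  s_4 = -60  s_5 = 30  s_6 = 360  s_7 = 570  s_8 = -660  s_9 = -4170.

-4170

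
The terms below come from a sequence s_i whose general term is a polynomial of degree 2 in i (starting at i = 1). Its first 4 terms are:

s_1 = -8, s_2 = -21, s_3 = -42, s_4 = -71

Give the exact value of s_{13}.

1st diffs: -13, -21, -29.
2nd diffs: -8, -8 (constant).
Newton forward-difference form: s_i = -8 + (-13)·C(i-1,1) + (-8)·C(i-1,2).
At i = 13: i-1 = 12, so s_{13} = -8 - 156 - 528 = -692.

-692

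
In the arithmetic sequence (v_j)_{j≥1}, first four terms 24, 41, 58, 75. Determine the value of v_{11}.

194

Common difference d = 17.
v_j = 24 + (j - 1)·17.
v_{11} = 24 + 10·17 = 194.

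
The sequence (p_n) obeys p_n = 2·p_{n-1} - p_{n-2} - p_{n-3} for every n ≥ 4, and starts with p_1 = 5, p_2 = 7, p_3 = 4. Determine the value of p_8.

Applying the relation repeatedly:
p_4 = -4; p_5 = -19; p_6 = -38; p_7 = -53; p_8 = -49.

-49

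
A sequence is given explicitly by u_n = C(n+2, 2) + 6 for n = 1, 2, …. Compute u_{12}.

C(14, 2) = 91, so u_{12} = 97.

97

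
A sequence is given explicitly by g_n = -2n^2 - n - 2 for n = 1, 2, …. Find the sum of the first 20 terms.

-5990

Over n = 1..20: Σn = 210, Σn² = 2870.
Total = (-2)·2870 + (-1)·210 + (-2)·20 = -5990.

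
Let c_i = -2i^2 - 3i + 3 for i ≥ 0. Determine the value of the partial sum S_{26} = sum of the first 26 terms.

Over i = 0..25: Σi = 325, Σi² = 5525.
Total = (-2)·5525 + (-3)·325 + (3)·26 = -11947.

-11947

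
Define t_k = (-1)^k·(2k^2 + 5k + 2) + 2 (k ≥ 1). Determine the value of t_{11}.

(-1)^11 = -1; 2k^2 + 5k + 2 at k=11 is 299; so t_{11} = -297.

-297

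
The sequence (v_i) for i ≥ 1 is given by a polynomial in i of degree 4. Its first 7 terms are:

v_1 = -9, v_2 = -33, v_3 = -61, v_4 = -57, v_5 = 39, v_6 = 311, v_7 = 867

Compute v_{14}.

1st diffs: -24, -28, 4, 96, 272, 556.
2nd diffs: -4, 32, 92, 176, 284.
3rd diffs: 36, 60, 84, 108.
4th diffs: 24, 24, 24 (constant).
Newton forward-difference form: v_i = -9 + (-24)·C(i-1,1) + (-4)·C(i-1,2) + 36·C(i-1,3) + 24·C(i-1,4).
At i = 14: i-1 = 13, so v_{14} = -9 - 312 - 312 + 10296 + 17160 = 26823.

26823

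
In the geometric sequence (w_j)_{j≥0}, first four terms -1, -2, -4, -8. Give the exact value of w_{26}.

Common ratio r = 2.
w_j = (-1)·2^(j-0).
w_{26} = (-1)·2^26 = -67108864.

-67108864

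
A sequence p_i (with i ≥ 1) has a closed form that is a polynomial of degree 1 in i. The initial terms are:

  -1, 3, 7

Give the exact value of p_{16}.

59

1st diffs: 4, 4 (constant).
So p_i = 4i - 5.
Evaluating at i = 16 gives p_{16} = 59.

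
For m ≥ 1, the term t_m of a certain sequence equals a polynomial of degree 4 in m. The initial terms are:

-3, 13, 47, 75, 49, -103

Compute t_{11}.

1st diffs: 16, 34, 28, -26, -152.
2nd diffs: 18, -6, -54, -126.
3rd diffs: -24, -48, -72.
4th diffs: -24, -24 (constant).
Newton forward-difference form: t_m = -3 + 16·C(m-1,1) + 18·C(m-1,2) + (-24)·C(m-1,3) + (-24)·C(m-1,4).
At m = 11: m-1 = 10, so t_{11} = -3 + 160 + 810 - 2880 - 5040 = -6953.

-6953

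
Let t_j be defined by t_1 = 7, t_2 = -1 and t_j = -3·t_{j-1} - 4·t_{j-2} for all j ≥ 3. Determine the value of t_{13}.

t_3 = -25, t_4 = 79, t_5 = -137, …, t_{10} = -2689, t_{11} = -1753, t_{12} = 16015, t_{13} = -41033.

-41033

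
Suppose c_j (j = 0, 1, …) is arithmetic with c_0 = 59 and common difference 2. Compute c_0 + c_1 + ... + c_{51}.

5720

c_j = 59 + (j - 0)·2.
c_{51} = 161; S = 52·(59 + 161)/2 = 5720.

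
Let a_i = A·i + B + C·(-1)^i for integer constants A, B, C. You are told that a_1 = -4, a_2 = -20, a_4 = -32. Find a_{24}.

At i = 1, 2, 4: A + B - C = -4; 2A + B + C = -20; 4A + B + C = -32.
Subtracting the first from the second: A + 2C = -16.
Subtracting the second from the third: 2A = -12.
Solving: C = -5, A = -6, then B = -3.
Therefore a_{24} = -144 + (-3) + (-5)·1 = -152.

-152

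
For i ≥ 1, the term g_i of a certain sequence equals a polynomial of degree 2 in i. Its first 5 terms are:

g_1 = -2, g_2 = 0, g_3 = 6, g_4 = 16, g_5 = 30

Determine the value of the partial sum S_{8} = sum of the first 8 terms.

264

1st diffs: 2, 6, 10, 14.
2nd diffs: 4, 4, 4 (constant).
So g_i = 2i^2 - 4i.
Continuing: 48, 70, 96.
Summing i = 1..8 (8 terms) gives 264.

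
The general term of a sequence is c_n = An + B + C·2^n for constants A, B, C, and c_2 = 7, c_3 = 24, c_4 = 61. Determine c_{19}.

Plug in n = 2, 3, 4: 2A + B + 4C = 7; 3A + B + 8C = 24; 4A + B + 16C = 61.
Subtracting the first from the second: A + 4C = 17.
Subtracting the second from the third: A + 8C = 37.
Solving: C = 5, A = -3, then B = -7.
So c_n = -3·n + (-7) + 5·2^n; at n=19 this is 2621376.

2621376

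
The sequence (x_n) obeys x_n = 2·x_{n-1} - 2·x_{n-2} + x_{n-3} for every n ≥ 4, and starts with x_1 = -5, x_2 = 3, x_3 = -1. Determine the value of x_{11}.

Applying the relation repeatedly:
x_4 = -13;  x_5 = -21;  x_6 = -17;  x_7 = -5;  x_8 = 3;  x_9 = -1;  x_{10} = -13;  x_{11} = -21.

-21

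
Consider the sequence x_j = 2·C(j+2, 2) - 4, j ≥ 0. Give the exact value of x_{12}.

178

C(14, 2) = 91, so x_{12} = 178.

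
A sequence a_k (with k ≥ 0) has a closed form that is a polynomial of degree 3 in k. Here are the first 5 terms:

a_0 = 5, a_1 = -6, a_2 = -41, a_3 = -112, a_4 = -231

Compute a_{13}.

-5442

1st diffs: -11, -35, -71, -119.
2nd diffs: -24, -36, -48.
3rd diffs: -12, -12 (constant).
So a_k = -2k^3 - 6k^2 - 3k + 5.
Evaluating at k = 13 gives a_{13} = -5442.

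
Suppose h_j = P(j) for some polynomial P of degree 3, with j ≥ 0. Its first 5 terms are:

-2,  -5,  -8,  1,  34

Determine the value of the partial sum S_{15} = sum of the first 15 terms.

1st diffs: -3, -3, 9, 33.
2nd diffs: 0, 12, 24.
3rd diffs: 12, 12 (constant).
Newton forward-difference form: h_j = -2 + (-3)·C(j,1) + 12·C(j,3).
Continuing: …, 103, 220, 397, 646, …, h_{14} = 4324.
Summing j = 0..14 (15 terms) gives 16035.

16035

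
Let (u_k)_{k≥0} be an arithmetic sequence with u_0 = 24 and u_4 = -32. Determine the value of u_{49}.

-662

Common difference d = (-32 - 24) / (4 - 0) = -14.
u_k = 24 + (k - 0)·(-14).
u_{49} = 24 + 49·(-14) = -662.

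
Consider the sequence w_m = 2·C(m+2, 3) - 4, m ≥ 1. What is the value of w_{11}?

568

C(13, 3) = 286, so w_{11} = 568.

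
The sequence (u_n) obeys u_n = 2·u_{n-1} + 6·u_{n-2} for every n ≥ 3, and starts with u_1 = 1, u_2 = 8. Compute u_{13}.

Step forward from the initial values:
u_3 = 22; u_4 = 92; u_5 = 316; …; u_{10} = 207488; u_{11} = 756064; u_{12} = 2757056; u_{13} = 10050496.

10050496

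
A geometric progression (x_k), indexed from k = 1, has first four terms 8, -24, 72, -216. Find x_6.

Common ratio r = -3.
x_k = 8·(-3)^(k-1).
x_6 = 8·(-3)^5 = -1944.

-1944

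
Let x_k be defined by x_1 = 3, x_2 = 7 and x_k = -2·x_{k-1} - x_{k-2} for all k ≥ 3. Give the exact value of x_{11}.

-97

Step forward from the initial values:
x_3 = -17  x_4 = 27  x_5 = -37  x_6 = 47  x_7 = -57  x_8 = 67  x_9 = -77  x_{10} = 87  x_{11} = -97.
(Characteristic roots are -1 and -1.)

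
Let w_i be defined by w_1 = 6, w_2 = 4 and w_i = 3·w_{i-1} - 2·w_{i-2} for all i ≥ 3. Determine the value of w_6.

-56

Applying the relation repeatedly:
w_3 = 0;  w_4 = -8;  w_5 = -24;  w_6 = -56.
(Characteristic roots are 2 and 1.)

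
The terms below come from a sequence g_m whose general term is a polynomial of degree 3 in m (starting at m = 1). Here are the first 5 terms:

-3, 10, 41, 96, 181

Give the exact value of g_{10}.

1266

1st diffs: 13, 31, 55, 85.
2nd diffs: 18, 24, 30.
3rd diffs: 6, 6 (constant).
So g_m = m^3 + 3m^2 - 3m - 4.
Evaluating at m = 10 gives g_{10} = 1266.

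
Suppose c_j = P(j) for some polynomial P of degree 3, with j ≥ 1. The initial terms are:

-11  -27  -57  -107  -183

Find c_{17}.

1st diffs: -16, -30, -50, -76.
2nd diffs: -14, -20, -26.
3rd diffs: -6, -6 (constant).
Newton forward-difference form: c_j = -11 + (-16)·C(j-1,1) + (-14)·C(j-1,2) + (-6)·C(j-1,3).
At j = 17: j-1 = 16, so c_{17} = -11 - 256 - 1680 - 3360 = -5307.

-5307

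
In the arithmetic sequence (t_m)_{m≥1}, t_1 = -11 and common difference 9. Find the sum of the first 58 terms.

t_m = -11 + (m - 1)·9.
t_{58} = 502; S = 58·(-11 + 502)/2 = 14239.

14239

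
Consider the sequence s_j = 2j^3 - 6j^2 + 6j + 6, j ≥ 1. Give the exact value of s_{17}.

8200

s_{17} = 2·17^3 - 6·17^2 + 6·17 + 6 = 8200.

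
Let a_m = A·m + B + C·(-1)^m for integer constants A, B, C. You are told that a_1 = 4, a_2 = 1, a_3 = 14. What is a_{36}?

At m = 1, 2, 3: A + B - C = 4; 2A + B + C = 1; 3A + B - C = 14.
Subtracting the first from the second: A + 2C = -3.
Subtracting the second from the third: A - 2C = 13.
Solving: C = -4, A = 5, then B = -5.
Therefore a_{36} = 180 + (-5) + (-4)·1 = 171.

171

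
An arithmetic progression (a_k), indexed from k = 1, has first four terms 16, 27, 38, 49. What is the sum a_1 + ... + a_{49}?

13720

Common difference d = 11.
a_k = 16 + (k - 1)·11.
a_{49} = 544; S = 49·(16 + 544)/2 = 13720.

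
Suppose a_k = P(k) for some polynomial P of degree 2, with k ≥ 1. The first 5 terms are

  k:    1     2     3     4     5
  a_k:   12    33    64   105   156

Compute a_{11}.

1st diffs: 21, 31, 41, 51.
2nd diffs: 10, 10, 10 (constant).
Newton forward-difference form: a_k = 12 + 21·C(k-1,1) + 10·C(k-1,2).
At k = 11: k-1 = 10, so a_{11} = 12 + 210 + 450 = 672.

672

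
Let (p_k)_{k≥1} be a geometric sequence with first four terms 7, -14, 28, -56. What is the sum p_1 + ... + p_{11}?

4781

Common ratio r = -2.
p_k = 7·(-2)^(k-1).
S = 7·((-2)^11 - 1)/(-2 - 1) = 7·(-2048 - 1)/(-3) = 4781.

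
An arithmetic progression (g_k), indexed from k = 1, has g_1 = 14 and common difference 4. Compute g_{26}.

114

g_k = 14 + (k - 1)·4.
g_{26} = 14 + 25·4 = 114.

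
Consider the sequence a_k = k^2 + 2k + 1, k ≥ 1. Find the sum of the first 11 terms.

649

Over k = 1..11: Σk = 66, Σk² = 506.
Total = (1)·506 + (2)·66 + (1)·11 = 649.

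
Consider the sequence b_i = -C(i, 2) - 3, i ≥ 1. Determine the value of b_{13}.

C(13, 2) = 78, so b_{13} = -81.

-81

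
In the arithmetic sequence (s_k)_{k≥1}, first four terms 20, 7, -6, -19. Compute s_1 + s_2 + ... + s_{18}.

Common difference d = -13.
s_k = 20 + (k - 1)·(-13).
s_{18} = -201; S = 18·(20 + (-201))/2 = -1629.

-1629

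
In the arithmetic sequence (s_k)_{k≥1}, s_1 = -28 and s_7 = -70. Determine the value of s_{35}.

Common difference d = (-70 - (-28)) / (7 - 1) = -7.
s_k = -28 + (k - 1)·(-7).
s_{35} = -28 + 34·(-7) = -266.

-266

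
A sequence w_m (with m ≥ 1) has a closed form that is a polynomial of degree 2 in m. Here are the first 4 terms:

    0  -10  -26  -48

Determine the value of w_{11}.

1st diffs: -10, -16, -22.
2nd diffs: -6, -6 (constant).
Newton forward-difference form: w_m = (-10)·C(m-1,1) + (-6)·C(m-1,2).
At m = 11: m-1 = 10, so w_{11} = -100 - 270 = -370.

-370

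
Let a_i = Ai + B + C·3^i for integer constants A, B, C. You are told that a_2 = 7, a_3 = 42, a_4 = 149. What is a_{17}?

258280300

The three given values yield: 2A + B + 9C = 7; 3A + B + 27C = 42; 4A + B + 81C = 149.
Subtracting the first from the second: A + 18C = 35.
Subtracting the second from the third: A + 54C = 107.
Solving: C = 2, A = -1, then B = -9.
Hence a_{17} = -1·17 + (-9) + 2·129140163 = 258280300.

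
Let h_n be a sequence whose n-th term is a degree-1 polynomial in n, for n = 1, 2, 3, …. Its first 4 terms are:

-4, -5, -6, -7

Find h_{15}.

-18

1st diffs: -1, -1, -1 (constant).
So h_n = -n - 3.
Evaluating at n = 15 gives h_{15} = -18.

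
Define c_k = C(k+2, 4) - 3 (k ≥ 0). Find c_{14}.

1817

C(16, 4) = 1820, so c_{14} = 1817.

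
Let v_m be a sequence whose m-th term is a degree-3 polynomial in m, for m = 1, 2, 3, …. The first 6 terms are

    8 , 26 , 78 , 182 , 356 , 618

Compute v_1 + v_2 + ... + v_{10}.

1st diffs: 18, 52, 104, 174, 262.
2nd diffs: 34, 52, 70, 88.
3rd diffs: 18, 18, 18 (constant).
Newton forward-difference form: v_m = 8 + 18·C(m-1,1) + 34·C(m-1,2) + 18·C(m-1,3).
Continuing: 986, 1478, 2112, 2906.
Summing m = 1..10 (10 terms) gives 8750.

8750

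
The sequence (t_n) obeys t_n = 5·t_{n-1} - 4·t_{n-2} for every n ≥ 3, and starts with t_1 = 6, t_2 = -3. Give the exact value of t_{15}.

-805306359

Applying the relation repeatedly:
t_3 = -39; t_4 = -183; t_5 = -759; …; t_{12} = -12582903; t_{13} = -50331639; t_{14} = -201326583; t_{15} = -805306359.
(Characteristic roots are 4 and 1.)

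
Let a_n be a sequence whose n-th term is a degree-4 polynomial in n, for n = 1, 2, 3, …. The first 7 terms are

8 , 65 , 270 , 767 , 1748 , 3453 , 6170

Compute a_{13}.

1st diffs: 57, 205, 497, 981, 1705, 2717.
2nd diffs: 148, 292, 484, 724, 1012.
3rd diffs: 144, 192, 240, 288.
4th diffs: 48, 48, 48 (constant).
Newton forward-difference form: a_n = 8 + 57·C(n-1,1) + 148·C(n-1,2) + 144·C(n-1,3) + 48·C(n-1,4).
At n = 13: n-1 = 12, so a_{13} = 8 + 684 + 9768 + 31680 + 23760 = 65900.

65900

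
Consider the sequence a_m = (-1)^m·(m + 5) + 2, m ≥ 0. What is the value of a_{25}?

-28

(-1)^25 = -1; m + 5 at m=25 is 30; so a_{25} = -28.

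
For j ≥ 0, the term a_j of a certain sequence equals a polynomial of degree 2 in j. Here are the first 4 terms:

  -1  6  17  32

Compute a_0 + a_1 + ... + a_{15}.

3064

1st diffs: 7, 11, 15.
2nd diffs: 4, 4 (constant).
Newton forward-difference form: a_j = -1 + 7·C(j,1) + 4·C(j,2).
Continuing: …, 51, 74, 101, 132, …, a_{15} = 524.
Summing j = 0..15 (16 terms) gives 3064.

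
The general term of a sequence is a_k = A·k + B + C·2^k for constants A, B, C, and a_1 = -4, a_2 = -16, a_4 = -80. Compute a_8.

-1288

The three given values yield: A + B + 2C = -4; 2A + B + 4C = -16; 4A + B + 16C = -80.
Subtracting the first from the second: A + 2C = -12.
Subtracting the second from the third: 2A + 12C = -64.
Solving: C = -5, A = -2, then B = 8.
Hence a_8 = -2·8 + 8 + (-5)·256 = -1288.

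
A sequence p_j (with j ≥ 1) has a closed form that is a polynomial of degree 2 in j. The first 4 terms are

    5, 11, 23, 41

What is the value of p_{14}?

1st diffs: 6, 12, 18.
2nd diffs: 6, 6 (constant).
Newton forward-difference form: p_j = 5 + 6·C(j-1,1) + 6·C(j-1,2).
At j = 14: j-1 = 13, so p_{14} = 5 + 78 + 468 = 551.

551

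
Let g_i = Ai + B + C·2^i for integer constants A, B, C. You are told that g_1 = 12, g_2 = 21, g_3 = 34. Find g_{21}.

4194412

At i = 1, 2, 3: A + B + 2C = 12; 2A + B + 4C = 21; 3A + B + 8C = 34.
Subtracting the first from the second: A + 2C = 9.
Subtracting the second from the third: A + 4C = 13.
Solving: C = 2, A = 5, then B = 3.
Hence g_{21} = 5·21 + 3 + 2·2097152 = 4194412.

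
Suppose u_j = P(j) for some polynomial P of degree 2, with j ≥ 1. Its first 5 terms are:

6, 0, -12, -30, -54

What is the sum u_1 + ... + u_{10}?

1st diffs: -6, -12, -18, -24.
2nd diffs: -6, -6, -6 (constant).
Newton forward-difference form: u_j = 6 + (-6)·C(j-1,1) + (-6)·C(j-1,2).
Continuing: …, -84, -120, -162, -210, …, u_{10} = -264.
Summing j = 1..10 (10 terms) gives -930.

-930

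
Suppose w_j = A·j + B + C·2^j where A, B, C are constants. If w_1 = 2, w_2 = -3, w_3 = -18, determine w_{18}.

At j = 1, 2, 3: A + B + 2C = 2; 2A + B + 4C = -3; 3A + B + 8C = -18.
Subtracting the first from the second: A + 2C = -5.
Subtracting the second from the third: A + 4C = -15.
Solving: C = -5, A = 5, then B = 7.
Hence w_{18} = 5·18 + 7 + (-5)·262144 = -1310623.

-1310623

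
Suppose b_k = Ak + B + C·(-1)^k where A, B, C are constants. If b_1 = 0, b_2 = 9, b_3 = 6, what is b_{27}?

78

At k = 1, 2, 3: A + B - C = 0; 2A + B + C = 9; 3A + B - C = 6.
Subtracting the first from the second: A + 2C = 9.
Subtracting the second from the third: A - 2C = -3.
Solving: C = 3, A = 3, then B = 0.
Therefore b_{27} = 81 + 0 + 3·(-1) = 78.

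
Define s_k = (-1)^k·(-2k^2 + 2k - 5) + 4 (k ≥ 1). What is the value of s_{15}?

429

(-1)^15 = -1; -2k^2 + 2k - 5 at k=15 is -425; so s_{15} = 429.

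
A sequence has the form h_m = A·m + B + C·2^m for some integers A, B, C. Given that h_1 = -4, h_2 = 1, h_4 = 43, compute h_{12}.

At m = 1, 2, 4: A + B + 2C = -4; 2A + B + 4C = 1; 4A + B + 16C = 43.
Subtracting the first from the second: A + 2C = 5.
Subtracting the second from the third: 2A + 12C = 42.
Solving: C = 4, A = -3, then B = -9.
So h_m = -3·m + (-9) + 4·2^m; at m=12 this is 16339.

16339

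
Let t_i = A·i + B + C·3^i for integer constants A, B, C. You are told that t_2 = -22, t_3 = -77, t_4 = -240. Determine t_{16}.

-129140172

Plug in i = 2, 3, 4: 2A + B + 9C = -22; 3A + B + 27C = -77; 4A + B + 81C = -240.
Subtracting the first from the second: A + 18C = -55.
Subtracting the second from the third: A + 54C = -163.
Solving: C = -3, A = -1, then B = 7.
Therefore t_{16} = -16 + 7 + (-3)·43046721 = -129140172.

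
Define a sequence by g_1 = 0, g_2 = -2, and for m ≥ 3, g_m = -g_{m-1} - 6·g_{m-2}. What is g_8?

58

Applying the relation repeatedly:
g_3 = 2  g_4 = 10  g_5 = -22  g_6 = -38  g_7 = 170  g_8 = 58.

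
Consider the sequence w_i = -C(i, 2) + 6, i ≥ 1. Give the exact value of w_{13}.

-72

C(13, 2) = 78, so w_{13} = -72.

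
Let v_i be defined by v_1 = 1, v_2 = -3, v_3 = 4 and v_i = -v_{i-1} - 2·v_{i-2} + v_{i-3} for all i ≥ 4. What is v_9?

Compute successive terms:
v_4 = 3, v_5 = -14, v_6 = 12, v_7 = 19, v_8 = -57, v_9 = 31.

31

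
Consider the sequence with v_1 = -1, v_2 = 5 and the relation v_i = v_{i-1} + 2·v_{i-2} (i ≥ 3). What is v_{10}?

685

Applying the relation repeatedly:
v_3 = 3; v_4 = 13; v_5 = 19; v_6 = 45; v_7 = 83; v_8 = 173; v_9 = 339; v_{10} = 685.
(Characteristic roots are 2 and -1.)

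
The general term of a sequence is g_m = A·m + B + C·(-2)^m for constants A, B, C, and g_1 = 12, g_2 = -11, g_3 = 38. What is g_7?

Write the equations: A + B - 2C = 12; 2A + B + 4C = -11; 3A + B - 8C = 38.
Subtracting the first from the second: A + 6C = -23.
Subtracting the second from the third: A - 12C = 49.
Solving: C = -4, A = 1, then B = 3.
Therefore g_7 = 7 + 3 + (-4)·(-128) = 522.

522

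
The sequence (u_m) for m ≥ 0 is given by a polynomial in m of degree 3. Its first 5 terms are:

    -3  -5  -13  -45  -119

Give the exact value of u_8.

1st diffs: -2, -8, -32, -74.
2nd diffs: -6, -24, -42.
3rd diffs: -18, -18 (constant).
Newton forward-difference form: u_m = -3 + (-2)·C(m,1) + (-6)·C(m,2) + (-18)·C(m,3).
At m = 8: m = 8, so u_8 = -3 - 16 - 168 - 1008 = -1195.

-1195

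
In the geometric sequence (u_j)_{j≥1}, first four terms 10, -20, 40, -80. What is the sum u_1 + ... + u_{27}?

447392430

Common ratio r = -2.
u_j = 10·(-2)^(j-1).
S = 10·((-2)^27 - 1)/(-2 - 1) = 10·(-134217728 - 1)/(-3) = 447392430.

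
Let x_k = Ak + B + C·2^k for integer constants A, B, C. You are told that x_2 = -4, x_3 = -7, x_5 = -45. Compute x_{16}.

The three given values yield: 2A + B + 4C = -4; 3A + B + 8C = -7; 5A + B + 32C = -45.
Subtracting the first from the second: A + 4C = -3.
Subtracting the second from the third: 2A + 24C = -38.
Solving: C = -2, A = 5, then B = -6.
So x_k = 5·k + (-6) + (-2)·2^k; at k=16 this is -130998.

-130998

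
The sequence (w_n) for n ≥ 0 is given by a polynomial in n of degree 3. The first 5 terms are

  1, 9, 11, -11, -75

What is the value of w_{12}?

-4259

1st diffs: 8, 2, -22, -64.
2nd diffs: -6, -24, -42.
3rd diffs: -18, -18 (constant).
So w_n = -3n^3 + 6n^2 + 5n + 1.
Evaluating at n = 12 gives w_{12} = -4259.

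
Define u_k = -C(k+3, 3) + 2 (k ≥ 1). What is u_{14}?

-678

C(17, 3) = 680, so u_{14} = -678.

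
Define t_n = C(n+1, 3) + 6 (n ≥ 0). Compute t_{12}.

C(13, 3) = 286, so t_{12} = 292.

292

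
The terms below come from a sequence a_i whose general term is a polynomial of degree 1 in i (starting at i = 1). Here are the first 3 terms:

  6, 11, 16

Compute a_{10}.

1st diffs: 5, 5 (constant).
So a_i = 5i + 1.
Evaluating at i = 10 gives a_{10} = 51.

51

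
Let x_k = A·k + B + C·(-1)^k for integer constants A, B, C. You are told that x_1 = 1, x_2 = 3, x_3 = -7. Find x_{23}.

-87

Plug in k = 1, 2, 3: A + B - C = 1; 2A + B + C = 3; 3A + B - C = -7.
Subtracting the first from the second: A + 2C = 2.
Subtracting the second from the third: A - 2C = -10.
Solving: C = 3, A = -4, then B = 8.
Hence x_{23} = -4·23 + 8 + 3·(-1) = -87.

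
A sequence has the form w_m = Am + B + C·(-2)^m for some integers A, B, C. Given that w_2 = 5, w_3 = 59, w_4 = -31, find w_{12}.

At m = 2, 3, 4: 2A + B + 4C = 5; 3A + B - 8C = 59; 4A + B + 16C = -31.
Subtracting the first from the second: A - 12C = 54.
Subtracting the second from the third: A + 24C = -90.
Solving: C = -4, A = 6, then B = 9.
Therefore w_{12} = 72 + 9 + (-4)·4096 = -16303.

-16303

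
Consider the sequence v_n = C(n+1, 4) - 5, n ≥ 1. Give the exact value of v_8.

C(9, 4) = 126, so v_8 = 121.

121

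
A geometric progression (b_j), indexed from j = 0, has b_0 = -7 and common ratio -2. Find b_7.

896

b_j = (-7)·(-2)^(j-0).
b_7 = (-7)·(-2)^7 = 896.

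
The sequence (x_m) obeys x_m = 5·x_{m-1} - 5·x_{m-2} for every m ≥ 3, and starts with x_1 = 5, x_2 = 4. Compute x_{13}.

-6546875

Iterate the recurrence:
x_3 = -5  x_4 = -45  x_5 = -200  …  x_{10} = -138125  x_{11} = -500000  x_{12} = -1809375  x_{13} = -6546875.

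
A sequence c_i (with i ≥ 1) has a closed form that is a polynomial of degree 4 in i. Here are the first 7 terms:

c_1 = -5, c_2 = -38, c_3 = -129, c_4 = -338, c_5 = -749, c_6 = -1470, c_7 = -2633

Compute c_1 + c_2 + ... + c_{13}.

-93015

1st diffs: -33, -91, -209, -411, -721, -1163.
2nd diffs: -58, -118, -202, -310, -442.
3rd diffs: -60, -84, -108, -132.
4th diffs: -24, -24, -24 (constant).
Newton forward-difference form: c_i = -5 + (-33)·C(i-1,1) + (-58)·C(i-1,2) + (-60)·C(i-1,3) + (-24)·C(i-1,4).
Continuing: …, -4394, -6933, -10454, -15185, …, c_{13} = -29309.
Summing i = 1..13 (13 terms) gives -93015.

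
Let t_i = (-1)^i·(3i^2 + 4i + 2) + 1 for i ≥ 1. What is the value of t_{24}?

(-1)^24 = 1; 3i^2 + 4i + 2 at i=24 is 1826; so t_{24} = 1827.

1827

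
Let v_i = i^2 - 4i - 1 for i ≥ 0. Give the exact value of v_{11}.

v_{11} = 1·11^2 - 4·11 - 1 = 76.

76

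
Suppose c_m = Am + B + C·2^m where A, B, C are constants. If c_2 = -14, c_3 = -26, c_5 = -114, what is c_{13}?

At m = 2, 3, 5: 2A + B + 4C = -14; 3A + B + 8C = -26; 5A + B + 32C = -114.
Subtracting the first from the second: A + 4C = -12.
Subtracting the second from the third: 2A + 24C = -88.
Solving: C = -4, A = 4, then B = -6.
Hence c_{13} = 4·13 + (-6) + (-4)·8192 = -32722.

-32722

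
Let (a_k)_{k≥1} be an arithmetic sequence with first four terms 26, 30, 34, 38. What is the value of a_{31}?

Common difference d = 4.
a_k = 26 + (k - 1)·4.
a_{31} = 26 + 30·4 = 146.

146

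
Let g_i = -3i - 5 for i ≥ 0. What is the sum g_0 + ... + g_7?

Over i = 0..7: Σi = 28.
Total = (-3)·28 + (-5)·8 = -124.

-124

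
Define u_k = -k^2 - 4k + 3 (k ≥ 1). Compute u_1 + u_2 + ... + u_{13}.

Over k = 1..13: Σk = 91, Σk² = 819.
Total = (-1)·819 + (-4)·91 + (3)·13 = -1144.

-1144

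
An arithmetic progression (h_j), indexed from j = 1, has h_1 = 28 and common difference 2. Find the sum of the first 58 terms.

4930

h_j = 28 + (j - 1)·2.
h_{58} = 142; S = 58·(28 + 142)/2 = 4930.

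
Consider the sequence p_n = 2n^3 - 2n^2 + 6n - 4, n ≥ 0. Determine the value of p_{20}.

p_{20} = 2·20^3 - 2·20^2 + 6·20 - 4 = 15316.

15316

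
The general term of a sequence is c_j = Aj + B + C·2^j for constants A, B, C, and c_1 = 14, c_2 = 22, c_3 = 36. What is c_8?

790

At j = 1, 2, 3: A + B + 2C = 14; 2A + B + 4C = 22; 3A + B + 8C = 36.
Subtracting the first from the second: A + 2C = 8.
Subtracting the second from the third: A + 4C = 14.
Solving: C = 3, A = 2, then B = 6.
So c_j = 2·j + 6 + 3·2^j; at j=8 this is 790.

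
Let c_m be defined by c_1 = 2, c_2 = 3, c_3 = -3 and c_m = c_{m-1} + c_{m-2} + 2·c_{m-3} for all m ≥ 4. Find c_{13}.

1172

Iterate the recurrence:
c_4 = 4, c_5 = 7, c_6 = 5, c_7 = 20, c_8 = 39, c_9 = 69, c_{10} = 148, c_{11} = 295, c_{12} = 581, c_{13} = 1172.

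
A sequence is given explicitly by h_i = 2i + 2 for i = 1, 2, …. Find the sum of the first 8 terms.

Over i = 1..8: Σi = 36.
Total = (2)·36 + (2)·8 = 88.

88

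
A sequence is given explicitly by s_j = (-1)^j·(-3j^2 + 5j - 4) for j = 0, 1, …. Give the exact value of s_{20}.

-1104

(-1)^20 = 1; -3j^2 + 5j - 4 at j=20 is -1104; so s_{20} = -1104.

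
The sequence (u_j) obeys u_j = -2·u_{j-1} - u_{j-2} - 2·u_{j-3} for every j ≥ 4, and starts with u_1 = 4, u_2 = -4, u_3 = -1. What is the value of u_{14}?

-4918

Compute successive terms:
u_4 = -2;  u_5 = 13;  u_6 = -22;  …;  u_{11} = 611;  u_{12} = -1226;  u_{13} = 2461;  u_{14} = -4918.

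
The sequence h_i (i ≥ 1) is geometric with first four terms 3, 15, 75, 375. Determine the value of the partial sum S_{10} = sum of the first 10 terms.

7324218

Common ratio r = 5.
h_i = 3·5^(i-1).
S = 3·(5^10 - 1)/(5 - 1) = 3·(9765625 - 1)/(4) = 7324218.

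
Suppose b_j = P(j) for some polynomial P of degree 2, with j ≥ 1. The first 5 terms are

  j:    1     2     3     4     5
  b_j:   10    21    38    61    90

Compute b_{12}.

1st diffs: 11, 17, 23, 29.
2nd diffs: 6, 6, 6 (constant).
Newton forward-difference form: b_j = 10 + 11·C(j-1,1) + 6·C(j-1,2).
At j = 12: j-1 = 11, so b_{12} = 10 + 121 + 330 = 461.

461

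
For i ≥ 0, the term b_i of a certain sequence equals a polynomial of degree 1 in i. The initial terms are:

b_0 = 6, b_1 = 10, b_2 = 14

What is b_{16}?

70

1st diffs: 4, 4 (constant).
So b_i = 4i + 6.
Evaluating at i = 16 gives b_{16} = 70.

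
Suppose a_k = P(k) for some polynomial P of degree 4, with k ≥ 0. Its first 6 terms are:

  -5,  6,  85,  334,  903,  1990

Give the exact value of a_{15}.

119230

1st diffs: 11, 79, 249, 569, 1087.
2nd diffs: 68, 170, 320, 518.
3rd diffs: 102, 150, 198.
4th diffs: 48, 48 (constant).
Newton forward-difference form: a_k = -5 + 11·C(k,1) + 68·C(k,2) + 102·C(k,3) + 48·C(k,4).
At k = 15: k = 15, so a_{15} = -5 + 165 + 7140 + 46410 + 65520 = 119230.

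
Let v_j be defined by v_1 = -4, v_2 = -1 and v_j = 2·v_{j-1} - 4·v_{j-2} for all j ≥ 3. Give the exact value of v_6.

-112

Step forward from the initial values:
v_3 = 14, v_4 = 32, v_5 = 8, v_6 = -112.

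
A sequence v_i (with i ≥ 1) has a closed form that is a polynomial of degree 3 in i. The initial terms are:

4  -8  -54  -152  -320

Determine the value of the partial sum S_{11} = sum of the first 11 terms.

-12166

1st diffs: -12, -46, -98, -168.
2nd diffs: -34, -52, -70.
3rd diffs: -18, -18 (constant).
Newton forward-difference form: v_i = 4 + (-12)·C(i-1,1) + (-34)·C(i-1,2) + (-18)·C(i-1,3).
Continuing: …, -576, -938, -1424, -2052, …, v_{11} = -3806.
Summing i = 1..11 (11 terms) gives -12166.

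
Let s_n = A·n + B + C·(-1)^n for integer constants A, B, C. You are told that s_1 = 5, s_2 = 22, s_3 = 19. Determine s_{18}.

Plug in n = 1, 2, 3: A + B - C = 5; 2A + B + C = 22; 3A + B - C = 19.
Subtracting the first from the second: A + 2C = 17.
Subtracting the second from the third: A - 2C = -3.
Solving: C = 5, A = 7, then B = 3.
Hence s_{18} = 7·18 + 3 + 5·1 = 134.

134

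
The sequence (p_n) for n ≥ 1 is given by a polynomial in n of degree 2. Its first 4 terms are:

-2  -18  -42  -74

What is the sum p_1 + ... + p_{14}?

-4396

1st diffs: -16, -24, -32.
2nd diffs: -8, -8 (constant).
Newton forward-difference form: p_n = -2 + (-16)·C(n-1,1) + (-8)·C(n-1,2).
Continuing: …, -114, -162, -218, -282, …, p_{14} = -834.
Summing n = 1..14 (14 terms) gives -4396.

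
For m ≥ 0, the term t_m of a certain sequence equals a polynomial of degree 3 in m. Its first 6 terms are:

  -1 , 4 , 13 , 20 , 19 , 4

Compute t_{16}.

1st diffs: 5, 9, 7, -1, -15.
2nd diffs: 4, -2, -8, -14.
3rd diffs: -6, -6, -6 (constant).
So t_m = -m^3 + 5m^2 + m - 1.
Evaluating at m = 16 gives t_{16} = -2801.

-2801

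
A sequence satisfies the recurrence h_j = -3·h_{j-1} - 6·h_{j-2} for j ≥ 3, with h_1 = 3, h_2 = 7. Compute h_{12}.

-17253

Applying the relation repeatedly:
h_3 = -39;  h_4 = 75;  h_5 = 9;  h_6 = -477;  h_7 = 1377;  h_8 = -1269;  h_9 = -4455;  h_{10} = 20979;  h_{11} = -36207;  h_{12} = -17253.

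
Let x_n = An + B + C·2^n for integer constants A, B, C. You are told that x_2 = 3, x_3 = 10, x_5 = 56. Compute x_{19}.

At n = 2, 3, 5: 2A + B + 4C = 3; 3A + B + 8C = 10; 5A + B + 32C = 56.
Subtracting the first from the second: A + 4C = 7.
Subtracting the second from the third: 2A + 24C = 46.
Solving: C = 2, A = -1, then B = -3.
Hence x_{19} = -1·19 + (-3) + 2·524288 = 1048554.

1048554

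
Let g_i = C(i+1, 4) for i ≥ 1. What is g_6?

35

C(7, 4) = 35, so g_6 = 35.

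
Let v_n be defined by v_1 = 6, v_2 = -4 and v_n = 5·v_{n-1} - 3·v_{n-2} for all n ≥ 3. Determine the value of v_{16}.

-7280978722

Compute successive terms:
v_3 = -38;  v_4 = -178;  v_5 = -776;  …;  v_{13} = -91399466;  v_{14} = -393271396;  v_{15} = -1692158582;  v_{16} = -7280978722.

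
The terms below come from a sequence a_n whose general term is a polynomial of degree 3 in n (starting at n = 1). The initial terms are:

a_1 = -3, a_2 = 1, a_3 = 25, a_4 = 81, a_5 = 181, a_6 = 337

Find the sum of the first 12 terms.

10568

1st diffs: 4, 24, 56, 100, 156.
2nd diffs: 20, 32, 44, 56.
3rd diffs: 12, 12, 12 (constant).
Newton forward-difference form: a_n = -3 + 4·C(n-1,1) + 20·C(n-1,2) + 12·C(n-1,3).
Continuing: …, 561, 865, 1261, 1761, …, a_{12} = 3121.
Summing n = 1..12 (12 terms) gives 10568.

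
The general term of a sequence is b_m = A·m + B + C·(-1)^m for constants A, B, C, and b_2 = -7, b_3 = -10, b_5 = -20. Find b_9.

The three given values yield: 2A + B + C = -7; 3A + B - C = -10; 5A + B - C = -20.
Subtracting the first from the second: A - 2C = -3.
Subtracting the second from the third: 2A = -10.
Solving: C = -1, A = -5, then B = 4.
Therefore b_9 = -45 + 4 + (-1)·(-1) = -40.

-40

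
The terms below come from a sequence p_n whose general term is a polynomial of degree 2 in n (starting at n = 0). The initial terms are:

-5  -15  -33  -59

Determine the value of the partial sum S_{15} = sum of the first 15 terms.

-4765

1st diffs: -10, -18, -26.
2nd diffs: -8, -8 (constant).
So p_n = -4n^2 - 6n - 5.
Continuing: …, -93, -135, -185, -243, …, p_{14} = -873.
Summing n = 0..14 (15 terms) gives -4765.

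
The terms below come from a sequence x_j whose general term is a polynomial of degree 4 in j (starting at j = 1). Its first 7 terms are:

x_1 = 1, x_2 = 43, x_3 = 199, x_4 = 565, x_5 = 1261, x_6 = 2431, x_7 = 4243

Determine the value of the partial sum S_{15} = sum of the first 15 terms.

259407

1st diffs: 42, 156, 366, 696, 1170, 1812.
2nd diffs: 114, 210, 330, 474, 642.
3rd diffs: 96, 120, 144, 168.
4th diffs: 24, 24, 24 (constant).
Newton forward-difference form: x_j = 1 + 42·C(j-1,1) + 114·C(j-1,2) + 96·C(j-1,3) + 24·C(j-1,4).
Continuing: …, 6889, 10585, 15571, 22111, …, x_{15} = 69931.
Summing j = 1..15 (15 terms) gives 259407.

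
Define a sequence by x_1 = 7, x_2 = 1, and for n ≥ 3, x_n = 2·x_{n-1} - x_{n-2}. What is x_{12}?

Step forward from the initial values:
x_3 = -5  x_4 = -11  x_5 = -17  x_6 = -23  x_7 = -29  x_8 = -35  x_9 = -41  x_{10} = -47  x_{11} = -53  x_{12} = -59.
(Characteristic roots are 1 and 1.)

-59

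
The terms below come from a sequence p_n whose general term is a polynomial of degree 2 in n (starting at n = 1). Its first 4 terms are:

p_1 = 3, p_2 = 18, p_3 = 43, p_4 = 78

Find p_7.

1st diffs: 15, 25, 35.
2nd diffs: 10, 10 (constant).
So p_n = 5n^2 - 2.
Evaluating at n = 7 gives p_7 = 243.

243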